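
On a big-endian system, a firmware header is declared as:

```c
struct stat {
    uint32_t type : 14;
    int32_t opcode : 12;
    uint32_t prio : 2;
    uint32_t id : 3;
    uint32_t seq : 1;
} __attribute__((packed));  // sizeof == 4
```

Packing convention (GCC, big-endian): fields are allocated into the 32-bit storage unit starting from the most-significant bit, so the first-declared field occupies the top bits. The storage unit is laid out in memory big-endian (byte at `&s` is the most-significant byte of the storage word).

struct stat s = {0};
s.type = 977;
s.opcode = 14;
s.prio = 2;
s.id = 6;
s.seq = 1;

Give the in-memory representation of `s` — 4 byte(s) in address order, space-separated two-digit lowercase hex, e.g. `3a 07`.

0f 44 03 ad

[18+:14] type=977 & 0x3fff = 0x3d1; word=0x0f440000
[6+:12] opcode=14 & 0xfff = 0xe; word=0x0f440380
[4+:2] prio=2 & 0x3 = 0x2; word=0x0f4403a0
[1+:3] id=6 & 0x7 = 0x6; word=0x0f4403ac
[0+:1] seq=1 & 0x1 = 0x1; word=0x0f4403ad
word = 0x0f4403ad → big-endian bytes:
  [0]=0x0f  [1]=0x44  [2]=0x03  [3]=0xad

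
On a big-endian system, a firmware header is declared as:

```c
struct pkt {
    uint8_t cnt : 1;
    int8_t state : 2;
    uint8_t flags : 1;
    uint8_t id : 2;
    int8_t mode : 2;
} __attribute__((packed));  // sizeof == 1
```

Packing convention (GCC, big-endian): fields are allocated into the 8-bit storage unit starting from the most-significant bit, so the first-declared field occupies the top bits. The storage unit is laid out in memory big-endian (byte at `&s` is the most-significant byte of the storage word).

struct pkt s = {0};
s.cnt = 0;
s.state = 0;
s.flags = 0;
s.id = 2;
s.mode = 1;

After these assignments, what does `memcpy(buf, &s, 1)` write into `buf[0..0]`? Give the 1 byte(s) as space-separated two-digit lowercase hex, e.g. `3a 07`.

cnt:1 = 0 → 0x0 << 7 → word 0x00
state:2 = 0 → 0x0 << 5 → word 0x00
flags:1 = 0 → 0x0 << 4 → word 0x00
id:2 = 2 → 0x2 << 2 → word 0x08
mode:2 = 1 → 0x1 << 0 → word 0x09
word = 0x09 → big-endian bytes:
  [0]=0x09

09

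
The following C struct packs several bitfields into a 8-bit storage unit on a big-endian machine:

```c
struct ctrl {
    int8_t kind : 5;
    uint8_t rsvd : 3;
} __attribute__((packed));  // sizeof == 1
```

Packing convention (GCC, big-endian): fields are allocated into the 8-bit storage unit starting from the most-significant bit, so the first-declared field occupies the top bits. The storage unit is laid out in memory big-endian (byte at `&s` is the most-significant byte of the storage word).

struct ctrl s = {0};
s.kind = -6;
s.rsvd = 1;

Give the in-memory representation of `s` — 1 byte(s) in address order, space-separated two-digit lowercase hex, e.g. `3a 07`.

d1

kind:5 = -6 → 0x1a << 3 → word 0xd0
rsvd:3 = 1 → 0x1 << 0 → word 0xd1
word = 0xd1 → big-endian bytes:
  [0]=0xd1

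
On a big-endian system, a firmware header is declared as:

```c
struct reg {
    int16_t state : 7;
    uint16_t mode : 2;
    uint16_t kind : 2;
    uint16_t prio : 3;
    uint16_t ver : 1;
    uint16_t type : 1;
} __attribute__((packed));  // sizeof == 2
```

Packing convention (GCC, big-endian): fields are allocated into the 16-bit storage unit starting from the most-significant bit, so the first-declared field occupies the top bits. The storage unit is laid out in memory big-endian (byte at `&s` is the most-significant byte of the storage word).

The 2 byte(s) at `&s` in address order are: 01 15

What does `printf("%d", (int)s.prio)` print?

5

[0]=0x01 [1]=0x15 (big-endian) → word 0x0115
state:7 @ bit 9 → (0x0115>>9)&0x7f = 0x0
mode:2 @ bit 7 → (0x0115>>7)&0x3 = 0x2
kind:2 @ bit 5 → (0x0115>>5)&0x3 = 0x0
prio:3 @ bit 2 → (0x0115>>2)&0x7 = 0x5  ←
ver:1 @ bit 1 → (0x0115>>1)&0x1 = 0x0
type:1 @ bit 0 → (0x0115>>0)&0x1 = 0x1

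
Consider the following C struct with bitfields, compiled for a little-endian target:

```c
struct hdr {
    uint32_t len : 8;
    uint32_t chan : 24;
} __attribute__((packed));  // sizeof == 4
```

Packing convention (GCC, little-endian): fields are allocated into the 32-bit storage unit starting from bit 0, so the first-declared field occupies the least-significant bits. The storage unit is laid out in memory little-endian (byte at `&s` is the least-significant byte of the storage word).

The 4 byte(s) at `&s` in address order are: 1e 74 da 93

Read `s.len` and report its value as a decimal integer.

30

[0]=0x1e [1]=0x74 [2]=0xda [3]=0x93 (little-endian) → word 0x93da741e
len:8 @ bit 0 → (0x93da741e>>0)&0xff = 0x1e  ←
chan:24 @ bit 8 → (0x93da741e>>8)&0xffffff = 0x93da74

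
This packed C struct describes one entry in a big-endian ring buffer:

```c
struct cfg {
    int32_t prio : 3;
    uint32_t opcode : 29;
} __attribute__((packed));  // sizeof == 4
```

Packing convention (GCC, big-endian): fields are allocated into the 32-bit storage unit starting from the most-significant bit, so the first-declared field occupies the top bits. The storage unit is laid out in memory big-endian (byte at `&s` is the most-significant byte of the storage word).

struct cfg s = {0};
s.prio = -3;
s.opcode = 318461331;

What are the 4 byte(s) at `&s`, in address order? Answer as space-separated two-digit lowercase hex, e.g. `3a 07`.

b2 fb 55 93

prio:3 = -3 → 0x5 << 29 → word 0xa0000000
opcode:29 = 318461331 → 0x12fb5593 << 0 → word 0xb2fb5593
word = 0xb2fb5593 → big-endian bytes:
  [0]=0xb2  [1]=0xfb  [2]=0x55  [3]=0x93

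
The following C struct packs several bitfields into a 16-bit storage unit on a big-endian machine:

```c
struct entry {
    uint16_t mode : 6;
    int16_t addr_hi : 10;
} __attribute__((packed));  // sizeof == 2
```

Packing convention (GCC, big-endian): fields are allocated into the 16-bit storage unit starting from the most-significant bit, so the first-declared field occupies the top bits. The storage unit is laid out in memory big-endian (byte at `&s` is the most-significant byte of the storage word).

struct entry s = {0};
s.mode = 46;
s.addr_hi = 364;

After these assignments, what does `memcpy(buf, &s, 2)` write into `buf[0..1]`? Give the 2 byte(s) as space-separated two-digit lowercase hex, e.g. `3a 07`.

mode:6 = 46 → 0x2e << 10 → word 0xb800
addr_hi:10 = 364 → 0x16c << 0 → word 0xb96c
word = 0xb96c → big-endian bytes:
  [0]=0xb9  [1]=0x6c

b9 6c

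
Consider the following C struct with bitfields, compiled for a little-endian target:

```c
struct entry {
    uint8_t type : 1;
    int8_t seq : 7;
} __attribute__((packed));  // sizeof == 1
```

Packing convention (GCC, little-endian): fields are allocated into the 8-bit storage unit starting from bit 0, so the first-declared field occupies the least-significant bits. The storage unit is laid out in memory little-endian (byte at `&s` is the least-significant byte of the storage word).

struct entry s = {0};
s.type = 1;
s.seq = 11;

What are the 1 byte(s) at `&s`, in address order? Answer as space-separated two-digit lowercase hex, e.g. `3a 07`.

type:1 = 1 → 0x1 << 0 → word 0x01
seq:7 = 11 → 0xb << 1 → word 0x17
word = 0x17 → little-endian bytes:
  [0]=0x17

17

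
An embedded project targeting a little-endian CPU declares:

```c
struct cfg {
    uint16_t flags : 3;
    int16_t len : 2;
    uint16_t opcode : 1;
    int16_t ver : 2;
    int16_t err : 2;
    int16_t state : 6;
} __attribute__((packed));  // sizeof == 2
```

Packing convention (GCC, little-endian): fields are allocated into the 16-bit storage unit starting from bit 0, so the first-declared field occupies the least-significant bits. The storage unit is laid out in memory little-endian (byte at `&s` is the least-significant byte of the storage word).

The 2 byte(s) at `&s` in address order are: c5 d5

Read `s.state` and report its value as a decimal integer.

-11

[0]=0xc5 [1]=0xd5 (little-endian) → word 0xd5c5
flags:3 @ bit 0 → (0xd5c5>>0)&0x7 = 0x5
len:2 @ bit 3 → (0xd5c5>>3)&0x3 = 0x0
opcode:1 @ bit 5 → (0xd5c5>>5)&0x1 = 0x0
ver:2 @ bit 6 → (0xd5c5>>6)&0x3 = 0x3
err:2 @ bit 8 → (0xd5c5>>8)&0x3 = 0x1
state:6 @ bit 10 → (0xd5c5>>10)&0x3f = 0x35  ←
state signed 6b, MSB=1: 53 - 64 = -11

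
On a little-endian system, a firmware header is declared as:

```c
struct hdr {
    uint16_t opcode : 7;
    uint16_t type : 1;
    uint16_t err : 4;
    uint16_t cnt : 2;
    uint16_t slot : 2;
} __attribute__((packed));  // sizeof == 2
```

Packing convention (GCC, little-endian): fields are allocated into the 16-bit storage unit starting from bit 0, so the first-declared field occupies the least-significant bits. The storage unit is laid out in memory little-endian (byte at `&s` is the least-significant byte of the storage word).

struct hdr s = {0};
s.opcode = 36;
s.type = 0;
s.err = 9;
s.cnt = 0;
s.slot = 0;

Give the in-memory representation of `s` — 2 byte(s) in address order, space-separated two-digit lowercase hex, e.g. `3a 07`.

24 09

[0+:7] opcode=36 & 0x7f = 0x24; word=0x0024
[7+:1] type=0 & 0x1 = 0x0; word=0x0024
[8+:4] err=9 & 0xf = 0x9; word=0x0924
[12+:2] cnt=0 & 0x3 = 0x0; word=0x0924
[14+:2] slot=0 & 0x3 = 0x0; word=0x0924
word = 0x0924 → little-endian bytes:
  [0]=0x24  [1]=0x09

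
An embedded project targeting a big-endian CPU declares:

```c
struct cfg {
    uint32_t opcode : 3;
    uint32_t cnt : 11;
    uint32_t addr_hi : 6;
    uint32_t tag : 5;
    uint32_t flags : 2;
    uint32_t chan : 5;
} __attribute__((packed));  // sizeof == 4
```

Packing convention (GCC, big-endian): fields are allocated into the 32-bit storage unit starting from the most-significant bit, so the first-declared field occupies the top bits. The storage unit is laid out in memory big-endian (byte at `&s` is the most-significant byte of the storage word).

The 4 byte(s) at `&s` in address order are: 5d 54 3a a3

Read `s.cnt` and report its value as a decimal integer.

1877

[0]=0x5d [1]=0x54 [2]=0x3a [3]=0xa3 (big-endian) → word 0x5d543aa3
opcode [29+:3] = (word>>29) & 0x7 = 2
cnt [18+:11] = (word>>18) & 0x7ff = 1877  ←
addr_hi [12+:6] = (word>>12) & 0x3f = 3
tag [7+:5] = (word>>7) & 0x1f = 21
flags [5+:2] = (word>>5) & 0x3 = 1
chan [0+:5] = (word>>0) & 0x1f = 3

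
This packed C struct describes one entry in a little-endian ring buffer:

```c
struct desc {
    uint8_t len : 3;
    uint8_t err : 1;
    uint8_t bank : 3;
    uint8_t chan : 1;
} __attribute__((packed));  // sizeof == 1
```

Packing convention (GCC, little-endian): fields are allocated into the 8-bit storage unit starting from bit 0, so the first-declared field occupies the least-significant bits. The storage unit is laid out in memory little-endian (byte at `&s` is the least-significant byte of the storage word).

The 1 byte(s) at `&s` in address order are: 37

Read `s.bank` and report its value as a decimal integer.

[0]=0x37 (little-endian) → word 0x37
len:3 @ bit 0 → (0x37>>0)&0x7 = 0x7
err:1 @ bit 3 → (0x37>>3)&0x1 = 0x0
bank:3 @ bit 4 → (0x37>>4)&0x7 = 0x3  ←
chan:1 @ bit 7 → (0x37>>7)&0x1 = 0x0

3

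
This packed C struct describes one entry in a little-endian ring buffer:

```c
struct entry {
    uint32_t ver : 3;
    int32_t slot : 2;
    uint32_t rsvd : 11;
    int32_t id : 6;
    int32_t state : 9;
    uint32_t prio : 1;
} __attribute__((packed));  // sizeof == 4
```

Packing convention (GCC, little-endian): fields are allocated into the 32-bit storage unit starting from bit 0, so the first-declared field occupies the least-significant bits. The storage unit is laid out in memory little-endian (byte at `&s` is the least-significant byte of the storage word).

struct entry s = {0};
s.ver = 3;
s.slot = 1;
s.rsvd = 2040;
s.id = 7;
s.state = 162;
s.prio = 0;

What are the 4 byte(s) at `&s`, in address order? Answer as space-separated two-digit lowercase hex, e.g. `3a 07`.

0b ff 87 28

[0+:3] ver=3 & 0x7 = 0x3; word=0x00000003
[3+:2] slot=1 & 0x3 = 0x1; word=0x0000000b
[5+:11] rsvd=2040 & 0x7ff = 0x7f8; word=0x0000ff0b
[16+:6] id=7 & 0x3f = 0x7; word=0x0007ff0b
[22+:9] state=162 & 0x1ff = 0xa2; word=0x2887ff0b
[31+:1] prio=0 & 0x1 = 0x0; word=0x2887ff0b
word = 0x2887ff0b → little-endian bytes:
  [0]=0x0b  [1]=0xff  [2]=0x87  [3]=0x28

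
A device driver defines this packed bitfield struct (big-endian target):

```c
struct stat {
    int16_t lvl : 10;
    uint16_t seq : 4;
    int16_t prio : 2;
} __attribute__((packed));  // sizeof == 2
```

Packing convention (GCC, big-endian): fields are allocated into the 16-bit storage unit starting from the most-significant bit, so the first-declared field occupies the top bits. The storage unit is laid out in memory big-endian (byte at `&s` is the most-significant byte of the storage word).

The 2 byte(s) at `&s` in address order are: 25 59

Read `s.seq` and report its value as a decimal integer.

[0]=0x25 [1]=0x59 (big-endian) → word 0x2559
lvl:10 @ bit 6 → (0x2559>>6)&0x3ff = 0x95
seq:4 @ bit 2 → (0x2559>>2)&0xf = 0x6  ←
prio:2 @ bit 0 → (0x2559>>0)&0x3 = 0x1

6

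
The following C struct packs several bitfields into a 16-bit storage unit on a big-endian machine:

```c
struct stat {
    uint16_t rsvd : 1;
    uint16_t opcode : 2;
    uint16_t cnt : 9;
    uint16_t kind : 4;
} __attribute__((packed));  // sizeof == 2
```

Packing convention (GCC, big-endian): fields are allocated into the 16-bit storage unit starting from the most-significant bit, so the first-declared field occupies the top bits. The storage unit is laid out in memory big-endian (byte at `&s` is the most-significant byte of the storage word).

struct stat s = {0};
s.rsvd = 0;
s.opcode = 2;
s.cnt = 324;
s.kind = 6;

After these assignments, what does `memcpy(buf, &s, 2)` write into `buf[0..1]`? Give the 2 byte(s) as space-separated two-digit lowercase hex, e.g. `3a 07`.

54 46

rsvd:1 = 0 → 0x0 << 15 → word 0x0000
opcode:2 = 2 → 0x2 << 13 → word 0x4000
cnt:9 = 324 → 0x144 << 4 → word 0x5440
kind:4 = 6 → 0x6 << 0 → word 0x5446
word = 0x5446 → big-endian bytes:
  [0]=0x54  [1]=0x46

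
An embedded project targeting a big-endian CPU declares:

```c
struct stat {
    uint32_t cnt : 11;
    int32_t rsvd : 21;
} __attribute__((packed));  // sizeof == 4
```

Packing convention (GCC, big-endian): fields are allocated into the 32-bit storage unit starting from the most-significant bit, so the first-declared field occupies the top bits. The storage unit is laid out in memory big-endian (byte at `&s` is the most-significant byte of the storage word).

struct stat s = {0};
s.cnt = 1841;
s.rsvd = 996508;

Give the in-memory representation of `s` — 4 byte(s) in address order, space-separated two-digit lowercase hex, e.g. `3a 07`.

e6 2f 34 9c

[21+:11] cnt=1841 & 0x7ff = 0x731; word=0xe6200000
[0+:21] rsvd=996508 & 0x1fffff = 0xf349c; word=0xe62f349c
word = 0xe62f349c → big-endian bytes:
  [0]=0xe6  [1]=0x2f  [2]=0x34  [3]=0x9c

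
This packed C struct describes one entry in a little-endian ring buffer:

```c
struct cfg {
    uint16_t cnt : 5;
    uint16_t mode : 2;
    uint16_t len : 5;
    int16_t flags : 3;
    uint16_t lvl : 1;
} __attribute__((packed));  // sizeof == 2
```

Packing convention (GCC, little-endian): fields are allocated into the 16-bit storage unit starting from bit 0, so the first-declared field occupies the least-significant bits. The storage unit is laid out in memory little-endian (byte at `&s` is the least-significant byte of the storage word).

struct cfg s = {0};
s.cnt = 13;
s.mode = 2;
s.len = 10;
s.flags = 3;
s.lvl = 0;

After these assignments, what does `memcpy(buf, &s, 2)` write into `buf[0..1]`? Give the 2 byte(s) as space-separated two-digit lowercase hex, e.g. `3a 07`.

cnt:5 = 13 → 0xd << 0 → word 0x000d
mode:2 = 2 → 0x2 << 5 → word 0x004d
len:5 = 10 → 0xa << 7 → word 0x054d
flags:3 = 3 → 0x3 << 12 → word 0x354d
lvl:1 = 0 → 0x0 << 15 → word 0x354d
word = 0x354d → little-endian bytes:
  [0]=0x4d  [1]=0x35

4d 35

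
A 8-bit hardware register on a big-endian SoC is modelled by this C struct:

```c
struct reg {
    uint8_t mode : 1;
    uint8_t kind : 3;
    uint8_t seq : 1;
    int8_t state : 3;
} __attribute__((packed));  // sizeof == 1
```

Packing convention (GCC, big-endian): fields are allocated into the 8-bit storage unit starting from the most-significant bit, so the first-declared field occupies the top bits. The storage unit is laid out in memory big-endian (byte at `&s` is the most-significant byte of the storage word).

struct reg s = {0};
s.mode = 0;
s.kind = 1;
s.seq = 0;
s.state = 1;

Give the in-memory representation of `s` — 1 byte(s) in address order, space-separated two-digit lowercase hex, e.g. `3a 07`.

11

mode (1b) val=0 bits=0x0 at bit 7: 0x00
kind (3b) val=1 bits=0x1 at bit 4: 0x10
seq (1b) val=0 bits=0x0 at bit 3: 0x10
state (3b) val=1 bits=0x1 at bit 0: 0x11
word = 0x11 → big-endian bytes:
  [0]=0x11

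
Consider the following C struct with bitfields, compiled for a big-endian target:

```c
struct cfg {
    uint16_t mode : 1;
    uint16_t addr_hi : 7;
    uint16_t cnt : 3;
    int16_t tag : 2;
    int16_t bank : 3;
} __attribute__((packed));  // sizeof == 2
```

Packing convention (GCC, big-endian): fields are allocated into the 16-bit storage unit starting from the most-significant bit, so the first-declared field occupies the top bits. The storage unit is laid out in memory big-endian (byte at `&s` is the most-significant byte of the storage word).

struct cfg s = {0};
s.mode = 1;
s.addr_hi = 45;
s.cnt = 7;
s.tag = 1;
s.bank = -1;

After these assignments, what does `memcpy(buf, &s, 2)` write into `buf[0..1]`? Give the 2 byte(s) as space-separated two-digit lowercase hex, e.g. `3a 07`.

mode:1 = 1 → 0x1 << 15 → word 0x8000
addr_hi:7 = 45 → 0x2d << 8 → word 0xad00
cnt:3 = 7 → 0x7 << 5 → word 0xade0
tag:2 = 1 → 0x1 << 3 → word 0xade8
bank:3 = -1 → 0x7 << 0 → word 0xadef
word = 0xadef → big-endian bytes:
  [0]=0xad  [1]=0xef

ad ef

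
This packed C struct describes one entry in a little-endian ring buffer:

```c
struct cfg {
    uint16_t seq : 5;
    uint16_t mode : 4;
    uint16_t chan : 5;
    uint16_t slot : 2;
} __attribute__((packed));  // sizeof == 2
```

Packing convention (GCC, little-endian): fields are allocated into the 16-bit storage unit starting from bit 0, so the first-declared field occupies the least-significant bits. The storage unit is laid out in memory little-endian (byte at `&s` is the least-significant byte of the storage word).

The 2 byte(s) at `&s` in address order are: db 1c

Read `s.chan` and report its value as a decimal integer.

14

[0]=0xdb [1]=0x1c (little-endian) → word 0x1cdb
seq [0+:5] = (word>>0) & 0x1f = 27
mode [5+:4] = (word>>5) & 0xf = 6
chan [9+:5] = (word>>9) & 0x1f = 14  ←
slot [14+:2] = (word>>14) & 0x3 = 0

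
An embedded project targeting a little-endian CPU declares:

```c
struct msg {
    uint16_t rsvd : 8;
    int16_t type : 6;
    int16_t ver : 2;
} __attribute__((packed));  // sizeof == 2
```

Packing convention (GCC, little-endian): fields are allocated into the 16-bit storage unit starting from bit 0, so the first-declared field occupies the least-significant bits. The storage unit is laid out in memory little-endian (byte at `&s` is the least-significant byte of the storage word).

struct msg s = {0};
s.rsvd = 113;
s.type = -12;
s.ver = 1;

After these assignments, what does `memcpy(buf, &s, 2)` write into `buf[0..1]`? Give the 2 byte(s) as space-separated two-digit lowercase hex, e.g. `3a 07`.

rsvd (8b) val=113 bits=0x71 at bit 0: 0x0071
type (6b) val=-12 bits=0x34 at bit 8: 0x3471
ver (2b) val=1 bits=0x1 at bit 14: 0x7471
word = 0x7471 → little-endian bytes:
  [0]=0x71  [1]=0x74

71 74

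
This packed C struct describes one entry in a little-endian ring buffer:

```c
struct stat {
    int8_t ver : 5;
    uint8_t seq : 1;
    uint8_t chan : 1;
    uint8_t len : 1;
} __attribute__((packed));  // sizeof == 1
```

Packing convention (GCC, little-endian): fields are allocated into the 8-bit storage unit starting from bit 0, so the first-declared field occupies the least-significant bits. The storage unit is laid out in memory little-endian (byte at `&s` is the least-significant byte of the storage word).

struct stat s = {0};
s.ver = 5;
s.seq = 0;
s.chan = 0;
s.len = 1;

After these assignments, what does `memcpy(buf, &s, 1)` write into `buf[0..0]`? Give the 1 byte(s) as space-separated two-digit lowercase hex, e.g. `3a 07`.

85

[0+:5] ver=5 & 0x1f = 0x5; word=0x05
[5+:1] seq=0 & 0x1 = 0x0; word=0x05
[6+:1] chan=0 & 0x1 = 0x0; word=0x05
[7+:1] len=1 & 0x1 = 0x1; word=0x85
word = 0x85 → little-endian bytes:
  [0]=0x85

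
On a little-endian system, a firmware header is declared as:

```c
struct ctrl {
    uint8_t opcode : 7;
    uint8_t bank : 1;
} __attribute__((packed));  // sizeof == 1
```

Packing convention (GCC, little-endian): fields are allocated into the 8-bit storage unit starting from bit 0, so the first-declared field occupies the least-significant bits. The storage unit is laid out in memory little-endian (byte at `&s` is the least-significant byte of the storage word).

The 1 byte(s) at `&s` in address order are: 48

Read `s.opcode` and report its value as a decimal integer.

72

[0]=0x48 (little-endian) → word 0x48
opcode:7 @ bit 0 → (0x48>>0)&0x7f = 0x48  ←
bank:1 @ bit 7 → (0x48>>7)&0x1 = 0x0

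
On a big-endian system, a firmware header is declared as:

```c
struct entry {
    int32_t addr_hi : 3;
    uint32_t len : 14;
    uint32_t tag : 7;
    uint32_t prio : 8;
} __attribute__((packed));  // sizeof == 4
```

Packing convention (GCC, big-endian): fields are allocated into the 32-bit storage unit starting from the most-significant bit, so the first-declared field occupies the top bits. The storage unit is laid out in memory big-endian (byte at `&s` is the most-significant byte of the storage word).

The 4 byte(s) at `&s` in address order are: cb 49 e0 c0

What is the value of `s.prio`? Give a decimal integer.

[0]=0xcb [1]=0x49 [2]=0xe0 [3]=0xc0 (big-endian) → word 0xcb49e0c0
addr_hi [29+:3] = (word>>29) & 0x7 = 6
len [15+:14] = (word>>15) & 0x3fff = 5779
tag [8+:7] = (word>>8) & 0x7f = 96
prio [0+:8] = (word>>0) & 0xff = 192  ←

192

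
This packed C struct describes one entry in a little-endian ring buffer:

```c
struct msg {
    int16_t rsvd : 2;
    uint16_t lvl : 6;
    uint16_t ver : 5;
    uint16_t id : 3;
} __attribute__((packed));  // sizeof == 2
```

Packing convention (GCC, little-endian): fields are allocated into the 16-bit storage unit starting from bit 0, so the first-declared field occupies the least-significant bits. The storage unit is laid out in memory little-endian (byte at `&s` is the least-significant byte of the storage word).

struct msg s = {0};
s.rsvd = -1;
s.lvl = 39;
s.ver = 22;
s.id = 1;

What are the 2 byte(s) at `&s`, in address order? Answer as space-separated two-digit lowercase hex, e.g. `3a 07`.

9f 36

rsvd (2b) val=-1 bits=0x3 at bit 0: 0x0003
lvl (6b) val=39 bits=0x27 at bit 2: 0x009f
ver (5b) val=22 bits=0x16 at bit 8: 0x169f
id (3b) val=1 bits=0x1 at bit 13: 0x369f
word = 0x369f → little-endian bytes:
  [0]=0x9f  [1]=0x36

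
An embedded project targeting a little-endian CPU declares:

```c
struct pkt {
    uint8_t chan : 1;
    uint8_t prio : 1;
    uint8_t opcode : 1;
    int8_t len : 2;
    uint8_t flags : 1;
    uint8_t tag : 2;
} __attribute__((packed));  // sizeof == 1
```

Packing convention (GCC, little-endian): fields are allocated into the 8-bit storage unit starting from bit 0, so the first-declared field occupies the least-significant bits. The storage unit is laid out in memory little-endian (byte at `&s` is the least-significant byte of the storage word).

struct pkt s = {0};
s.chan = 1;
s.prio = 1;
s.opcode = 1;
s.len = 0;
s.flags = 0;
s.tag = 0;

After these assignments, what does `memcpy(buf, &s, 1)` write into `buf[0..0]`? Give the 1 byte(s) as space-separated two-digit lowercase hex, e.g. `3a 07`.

07

[0+:1] chan=1 & 0x1 = 0x1; word=0x01
[1+:1] prio=1 & 0x1 = 0x1; word=0x03
[2+:1] opcode=1 & 0x1 = 0x1; word=0x07
[3+:2] len=0 & 0x3 = 0x0; word=0x07
[5+:1] flags=0 & 0x1 = 0x0; word=0x07
[6+:2] tag=0 & 0x3 = 0x0; word=0x07
word = 0x07 → little-endian bytes:
  [0]=0x07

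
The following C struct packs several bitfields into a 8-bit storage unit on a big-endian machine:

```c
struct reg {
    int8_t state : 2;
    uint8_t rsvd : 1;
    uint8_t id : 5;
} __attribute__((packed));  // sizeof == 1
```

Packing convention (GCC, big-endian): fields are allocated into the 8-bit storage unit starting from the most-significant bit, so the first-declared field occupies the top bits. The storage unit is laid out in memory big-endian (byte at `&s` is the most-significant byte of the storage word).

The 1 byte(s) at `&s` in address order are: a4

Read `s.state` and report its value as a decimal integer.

[0]=0xa4 (big-endian) → word 0xa4
state [6+:2] = (word>>6) & 0x3 = 2  ←
rsvd [5+:1] = (word>>5) & 0x1 = 1
id [0+:5] = (word>>0) & 0x1f = 4
state signed 2b, MSB=1: 2 - 4 = -2

-2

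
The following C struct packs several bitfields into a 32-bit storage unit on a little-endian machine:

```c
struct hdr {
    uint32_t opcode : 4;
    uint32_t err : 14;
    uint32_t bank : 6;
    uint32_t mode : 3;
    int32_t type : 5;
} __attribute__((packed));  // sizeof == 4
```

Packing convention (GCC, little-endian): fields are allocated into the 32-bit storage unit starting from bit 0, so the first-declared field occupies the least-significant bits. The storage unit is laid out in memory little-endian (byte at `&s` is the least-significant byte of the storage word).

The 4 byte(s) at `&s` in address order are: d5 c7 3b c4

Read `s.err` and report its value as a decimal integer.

15485

[0]=0xd5 [1]=0xc7 [2]=0x3b [3]=0xc4 (little-endian) → word 0xc43bc7d5
opcode:4 @ bit 0 → (0xc43bc7d5>>0)&0xf = 0x5
err:14 @ bit 4 → (0xc43bc7d5>>4)&0x3fff = 0x3c7d  ←
bank:6 @ bit 18 → (0xc43bc7d5>>18)&0x3f = 0xe
mode:3 @ bit 24 → (0xc43bc7d5>>24)&0x7 = 0x4
type:5 @ bit 27 → (0xc43bc7d5>>27)&0x1f = 0x18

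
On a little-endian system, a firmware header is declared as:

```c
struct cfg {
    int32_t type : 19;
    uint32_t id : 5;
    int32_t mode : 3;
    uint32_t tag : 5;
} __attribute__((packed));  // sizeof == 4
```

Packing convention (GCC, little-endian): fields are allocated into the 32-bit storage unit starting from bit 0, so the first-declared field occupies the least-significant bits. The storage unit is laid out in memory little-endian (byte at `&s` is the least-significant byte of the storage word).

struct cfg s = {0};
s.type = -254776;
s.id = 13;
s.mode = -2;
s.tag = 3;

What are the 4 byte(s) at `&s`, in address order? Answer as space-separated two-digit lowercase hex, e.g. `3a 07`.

c8 1c 6c 1e

[0+:19] type=-254776 & 0x7ffff = 0x41cc8; word=0x00041cc8
[19+:5] id=13 & 0x1f = 0xd; word=0x006c1cc8
[24+:3] mode=-2 & 0x7 = 0x6; word=0x066c1cc8
[27+:5] tag=3 & 0x1f = 0x3; word=0x1e6c1cc8
word = 0x1e6c1cc8 → little-endian bytes:
  [0]=0xc8  [1]=0x1c  [2]=0x6c  [3]=0x1e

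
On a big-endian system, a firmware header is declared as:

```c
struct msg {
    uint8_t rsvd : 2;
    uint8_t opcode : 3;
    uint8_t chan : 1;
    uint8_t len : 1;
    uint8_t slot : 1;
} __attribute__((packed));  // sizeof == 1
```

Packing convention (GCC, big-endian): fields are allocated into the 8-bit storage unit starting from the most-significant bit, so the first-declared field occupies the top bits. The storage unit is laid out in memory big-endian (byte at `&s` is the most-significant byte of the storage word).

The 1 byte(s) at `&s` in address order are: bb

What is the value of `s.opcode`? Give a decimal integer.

7

[0]=0xbb (big-endian) → word 0xbb
rsvd:2 @ bit 6 → (0xbb>>6)&0x3 = 0x2
opcode:3 @ bit 3 → (0xbb>>3)&0x7 = 0x7  ←
chan:1 @ bit 2 → (0xbb>>2)&0x1 = 0x0
len:1 @ bit 1 → (0xbb>>1)&0x1 = 0x1
slot:1 @ bit 0 → (0xbb>>0)&0x1 = 0x1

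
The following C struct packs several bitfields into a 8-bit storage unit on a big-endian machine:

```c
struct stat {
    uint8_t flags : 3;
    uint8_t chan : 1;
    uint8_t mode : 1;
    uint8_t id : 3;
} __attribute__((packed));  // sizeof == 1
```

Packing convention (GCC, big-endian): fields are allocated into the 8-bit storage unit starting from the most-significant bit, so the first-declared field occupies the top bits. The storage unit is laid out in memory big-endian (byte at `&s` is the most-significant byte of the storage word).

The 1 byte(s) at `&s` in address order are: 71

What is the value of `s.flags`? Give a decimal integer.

[0]=0x71 (big-endian) → word 0x71
flags:3 @ bit 5 → (0x71>>5)&0x7 = 0x3  ←
chan:1 @ bit 4 → (0x71>>4)&0x1 = 0x1
mode:1 @ bit 3 → (0x71>>3)&0x1 = 0x0
id:3 @ bit 0 → (0x71>>0)&0x7 = 0x1

3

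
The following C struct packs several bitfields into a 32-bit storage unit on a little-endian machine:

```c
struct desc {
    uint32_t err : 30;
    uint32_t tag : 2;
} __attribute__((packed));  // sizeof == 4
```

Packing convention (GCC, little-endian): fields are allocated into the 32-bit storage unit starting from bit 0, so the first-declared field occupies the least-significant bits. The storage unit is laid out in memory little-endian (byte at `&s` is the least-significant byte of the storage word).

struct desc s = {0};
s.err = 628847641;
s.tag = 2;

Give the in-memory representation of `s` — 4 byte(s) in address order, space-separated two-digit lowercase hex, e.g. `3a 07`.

19 74 7b a5

[0+:30] err=628847641 & 0x3fffffff = 0x257b7419; word=0x257b7419
[30+:2] tag=2 & 0x3 = 0x2; word=0xa57b7419
word = 0xa57b7419 → little-endian bytes:
  [0]=0x19  [1]=0x74  [2]=0x7b  [3]=0xa5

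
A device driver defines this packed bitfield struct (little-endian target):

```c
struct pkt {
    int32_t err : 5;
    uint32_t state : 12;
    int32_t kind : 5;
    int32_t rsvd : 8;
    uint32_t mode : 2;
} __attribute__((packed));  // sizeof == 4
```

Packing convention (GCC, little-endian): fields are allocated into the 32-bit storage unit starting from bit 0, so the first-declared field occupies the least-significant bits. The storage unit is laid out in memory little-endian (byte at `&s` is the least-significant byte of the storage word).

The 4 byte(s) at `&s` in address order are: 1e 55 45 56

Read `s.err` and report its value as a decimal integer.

-2

[0]=0x1e [1]=0x55 [2]=0x45 [3]=0x56 (little-endian) → word 0x5645551e
err:5 @ bit 0 → (0x5645551e>>0)&0x1f = 0x1e  ←
state:12 @ bit 5 → (0x5645551e>>5)&0xfff = 0xaa8
kind:5 @ bit 17 → (0x5645551e>>17)&0x1f = 0x2
rsvd:8 @ bit 22 → (0x5645551e>>22)&0xff = 0x59
mode:2 @ bit 30 → (0x5645551e>>30)&0x3 = 0x1
err signed 5b, MSB=1: 30 - 32 = -2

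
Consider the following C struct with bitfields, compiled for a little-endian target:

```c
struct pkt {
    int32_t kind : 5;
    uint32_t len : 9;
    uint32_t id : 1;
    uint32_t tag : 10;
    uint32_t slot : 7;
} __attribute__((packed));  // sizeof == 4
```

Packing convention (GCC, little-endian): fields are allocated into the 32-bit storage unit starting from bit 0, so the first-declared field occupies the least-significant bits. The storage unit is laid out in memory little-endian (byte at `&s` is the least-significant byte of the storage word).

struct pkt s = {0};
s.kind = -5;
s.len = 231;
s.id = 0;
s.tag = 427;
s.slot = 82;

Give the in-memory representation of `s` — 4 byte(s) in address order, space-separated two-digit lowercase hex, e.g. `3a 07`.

fb 9c d5 a4

kind:5 = -5 → 0x1b << 0 → word 0x0000001b
len:9 = 231 → 0xe7 << 5 → word 0x00001cfb
id:1 = 0 → 0x0 << 14 → word 0x00001cfb
tag:10 = 427 → 0x1ab << 15 → word 0x00d59cfb
slot:7 = 82 → 0x52 << 25 → word 0xa4d59cfb
word = 0xa4d59cfb → little-endian bytes:
  [0]=0xfb  [1]=0x9c  [2]=0xd5  [3]=0xa4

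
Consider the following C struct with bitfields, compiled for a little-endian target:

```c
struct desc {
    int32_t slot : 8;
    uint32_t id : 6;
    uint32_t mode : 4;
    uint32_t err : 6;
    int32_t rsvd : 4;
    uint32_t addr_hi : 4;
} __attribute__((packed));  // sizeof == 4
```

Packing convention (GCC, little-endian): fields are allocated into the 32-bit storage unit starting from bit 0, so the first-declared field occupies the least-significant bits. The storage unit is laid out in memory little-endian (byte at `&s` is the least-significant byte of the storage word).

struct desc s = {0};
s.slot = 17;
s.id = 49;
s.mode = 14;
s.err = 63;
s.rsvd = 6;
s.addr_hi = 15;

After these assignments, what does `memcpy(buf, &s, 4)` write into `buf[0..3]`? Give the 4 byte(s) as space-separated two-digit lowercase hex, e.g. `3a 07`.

11 b1 ff f6

[0+:8] slot=17 & 0xff = 0x11; word=0x00000011
[8+:6] id=49 & 0x3f = 0x31; word=0x00003111
[14+:4] mode=14 & 0xf = 0xe; word=0x0003b111
[18+:6] err=63 & 0x3f = 0x3f; word=0x00ffb111
[24+:4] rsvd=6 & 0xf = 0x6; word=0x06ffb111
[28+:4] addr_hi=15 & 0xf = 0xf; word=0xf6ffb111
word = 0xf6ffb111 → little-endian bytes:
  [0]=0x11  [1]=0xb1  [2]=0xff  [3]=0xf6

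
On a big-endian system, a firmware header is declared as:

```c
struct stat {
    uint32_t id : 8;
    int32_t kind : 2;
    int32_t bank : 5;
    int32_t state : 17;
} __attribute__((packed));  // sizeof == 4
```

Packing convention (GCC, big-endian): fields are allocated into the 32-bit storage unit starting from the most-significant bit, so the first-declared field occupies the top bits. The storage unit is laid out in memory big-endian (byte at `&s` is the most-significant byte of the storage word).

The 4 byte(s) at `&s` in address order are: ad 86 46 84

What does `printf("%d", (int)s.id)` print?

[0]=0xad [1]=0x86 [2]=0x46 [3]=0x84 (big-endian) → word 0xad864684
id:8 @ bit 24 → (0xad864684>>24)&0xff = 0xad  ←
kind:2 @ bit 22 → (0xad864684>>22)&0x3 = 0x2
bank:5 @ bit 17 → (0xad864684>>17)&0x1f = 0x3
state:17 @ bit 0 → (0xad864684>>0)&0x1ffff = 0x4684

173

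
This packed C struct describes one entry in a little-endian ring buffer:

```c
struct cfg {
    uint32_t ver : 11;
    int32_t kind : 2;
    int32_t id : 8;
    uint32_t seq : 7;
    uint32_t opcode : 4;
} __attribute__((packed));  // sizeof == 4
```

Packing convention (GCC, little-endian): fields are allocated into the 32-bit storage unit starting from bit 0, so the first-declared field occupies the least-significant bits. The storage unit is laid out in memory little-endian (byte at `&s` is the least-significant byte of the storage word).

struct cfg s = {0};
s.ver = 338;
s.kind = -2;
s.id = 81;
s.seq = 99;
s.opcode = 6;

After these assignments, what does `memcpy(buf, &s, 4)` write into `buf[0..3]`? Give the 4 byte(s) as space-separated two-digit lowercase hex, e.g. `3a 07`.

52 31 6a 6c

ver:11 = 338 → 0x152 << 0 → word 0x00000152
kind:2 = -2 → 0x2 << 11 → word 0x00001152
id:8 = 81 → 0x51 << 13 → word 0x000a3152
seq:7 = 99 → 0x63 << 21 → word 0x0c6a3152
opcode:4 = 6 → 0x6 << 28 → word 0x6c6a3152
word = 0x6c6a3152 → little-endian bytes:
  [0]=0x52  [1]=0x31  [2]=0x6a  [3]=0x6c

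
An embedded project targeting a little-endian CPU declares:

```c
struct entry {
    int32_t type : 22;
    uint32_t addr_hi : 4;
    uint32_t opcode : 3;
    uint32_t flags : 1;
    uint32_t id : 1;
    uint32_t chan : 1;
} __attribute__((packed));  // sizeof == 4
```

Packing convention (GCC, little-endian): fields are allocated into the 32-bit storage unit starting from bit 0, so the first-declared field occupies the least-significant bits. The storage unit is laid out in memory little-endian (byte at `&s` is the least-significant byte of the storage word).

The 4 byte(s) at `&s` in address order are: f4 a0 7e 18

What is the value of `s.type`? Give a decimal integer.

-89868

[0]=0xf4 [1]=0xa0 [2]=0x7e [3]=0x18 (little-endian) → word 0x187ea0f4
type:22 @ bit 0 → (0x187ea0f4>>0)&0x3fffff = 0x3ea0f4  ←
addr_hi:4 @ bit 22 → (0x187ea0f4>>22)&0xf = 0x1
opcode:3 @ bit 26 → (0x187ea0f4>>26)&0x7 = 0x6
flags:1 @ bit 29 → (0x187ea0f4>>29)&0x1 = 0x0
id:1 @ bit 30 → (0x187ea0f4>>30)&0x1 = 0x0
chan:1 @ bit 31 → (0x187ea0f4>>31)&0x1 = 0x0
type signed 22b, MSB=1: 4104436 - 4194304 = -89868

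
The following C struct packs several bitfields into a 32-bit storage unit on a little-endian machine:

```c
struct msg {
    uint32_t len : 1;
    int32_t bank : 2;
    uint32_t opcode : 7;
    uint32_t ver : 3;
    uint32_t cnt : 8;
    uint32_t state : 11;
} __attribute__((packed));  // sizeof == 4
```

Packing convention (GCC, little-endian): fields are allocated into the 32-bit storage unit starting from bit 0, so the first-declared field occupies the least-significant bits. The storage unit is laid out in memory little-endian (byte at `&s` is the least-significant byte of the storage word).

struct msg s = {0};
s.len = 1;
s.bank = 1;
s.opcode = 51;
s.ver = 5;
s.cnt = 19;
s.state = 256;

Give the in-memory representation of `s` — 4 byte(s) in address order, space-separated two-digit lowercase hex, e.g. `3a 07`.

9b 75 02 20

[0+:1] len=1 & 0x1 = 0x1; word=0x00000001
[1+:2] bank=1 & 0x3 = 0x1; word=0x00000003
[3+:7] opcode=51 & 0x7f = 0x33; word=0x0000019b
[10+:3] ver=5 & 0x7 = 0x5; word=0x0000159b
[13+:8] cnt=19 & 0xff = 0x13; word=0x0002759b
[21+:11] state=256 & 0x7ff = 0x100; word=0x2002759b
word = 0x2002759b → little-endian bytes:
  [0]=0x9b  [1]=0x75  [2]=0x02  [3]=0x20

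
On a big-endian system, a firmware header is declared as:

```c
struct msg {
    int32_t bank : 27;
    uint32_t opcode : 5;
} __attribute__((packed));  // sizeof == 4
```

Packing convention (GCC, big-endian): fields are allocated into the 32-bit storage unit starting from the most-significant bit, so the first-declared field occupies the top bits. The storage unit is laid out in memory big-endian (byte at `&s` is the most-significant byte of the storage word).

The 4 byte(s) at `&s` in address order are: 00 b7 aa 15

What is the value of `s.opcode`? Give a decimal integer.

[0]=0x00 [1]=0xb7 [2]=0xaa [3]=0x15 (big-endian) → word 0x00b7aa15
bank [5+:27] = (word>>5) & 0x7ffffff = 376144
opcode [0+:5] = (word>>0) & 0x1f = 21  ←

21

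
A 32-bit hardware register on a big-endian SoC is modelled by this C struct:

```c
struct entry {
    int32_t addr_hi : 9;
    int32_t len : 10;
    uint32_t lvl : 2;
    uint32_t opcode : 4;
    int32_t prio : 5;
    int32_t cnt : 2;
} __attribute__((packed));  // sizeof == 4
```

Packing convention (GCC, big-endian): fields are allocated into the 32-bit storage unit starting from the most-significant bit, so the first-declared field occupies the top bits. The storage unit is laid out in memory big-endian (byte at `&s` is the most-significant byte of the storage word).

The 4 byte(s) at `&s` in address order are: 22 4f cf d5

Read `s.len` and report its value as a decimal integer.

[0]=0x22 [1]=0x4f [2]=0xcf [3]=0xd5 (big-endian) → word 0x224fcfd5
addr_hi:9 @ bit 23 → (0x224fcfd5>>23)&0x1ff = 0x44
len:10 @ bit 13 → (0x224fcfd5>>13)&0x3ff = 0x27e  ←
lvl:2 @ bit 11 → (0x224fcfd5>>11)&0x3 = 0x1
opcode:4 @ bit 7 → (0x224fcfd5>>7)&0xf = 0xf
prio:5 @ bit 2 → (0x224fcfd5>>2)&0x1f = 0x15
cnt:2 @ bit 0 → (0x224fcfd5>>0)&0x3 = 0x1
len signed 10b, MSB=1: 638 - 1024 = -386

-386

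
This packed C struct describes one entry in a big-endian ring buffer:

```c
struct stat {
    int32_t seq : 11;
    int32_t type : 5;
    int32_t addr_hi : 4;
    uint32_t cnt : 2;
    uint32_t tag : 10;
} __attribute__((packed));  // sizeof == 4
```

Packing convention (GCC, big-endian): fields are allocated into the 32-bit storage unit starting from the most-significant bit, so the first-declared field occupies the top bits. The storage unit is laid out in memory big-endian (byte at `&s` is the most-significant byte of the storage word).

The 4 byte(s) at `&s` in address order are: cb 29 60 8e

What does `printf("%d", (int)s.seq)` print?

-423

[0]=0xcb [1]=0x29 [2]=0x60 [3]=0x8e (big-endian) → word 0xcb29608e
seq [21+:11] = (word>>21) & 0x7ff = 1625  ←
type [16+:5] = (word>>16) & 0x1f = 9
addr_hi [12+:4] = (word>>12) & 0xf = 6
cnt [10+:2] = (word>>10) & 0x3 = 0
tag [0+:10] = (word>>0) & 0x3ff = 142
seq signed 11b, MSB=1: 1625 - 2048 = -423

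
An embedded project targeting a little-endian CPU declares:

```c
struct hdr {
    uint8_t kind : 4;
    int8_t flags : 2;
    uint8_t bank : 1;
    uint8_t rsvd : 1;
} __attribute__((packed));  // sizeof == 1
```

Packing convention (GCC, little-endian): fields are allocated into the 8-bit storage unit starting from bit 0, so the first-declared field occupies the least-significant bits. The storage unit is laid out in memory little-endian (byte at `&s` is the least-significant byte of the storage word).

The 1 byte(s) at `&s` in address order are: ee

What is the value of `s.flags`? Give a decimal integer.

-2

[0]=0xee (little-endian) → word 0xee
kind [0+:4] = (word>>0) & 0xf = 14
flags [4+:2] = (word>>4) & 0x3 = 2  ←
bank [6+:1] = (word>>6) & 0x1 = 1
rsvd [7+:1] = (word>>7) & 0x1 = 1
flags signed 2b, MSB=1: 2 - 4 = -2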